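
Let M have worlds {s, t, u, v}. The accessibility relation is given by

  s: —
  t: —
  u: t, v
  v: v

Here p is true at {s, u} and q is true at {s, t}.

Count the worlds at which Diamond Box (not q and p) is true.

1

s: no successors, so Diamond Box (not q and p) fails. ✗
t: no successors, so Diamond Box (not q and p) fails. ✗
u: successors {t, v}; Box (not q and p) there: t:T, v:F. ✓
v: successors {v}; Box (not q and p) there: v:F. ✗
Satisfying worlds: {u}.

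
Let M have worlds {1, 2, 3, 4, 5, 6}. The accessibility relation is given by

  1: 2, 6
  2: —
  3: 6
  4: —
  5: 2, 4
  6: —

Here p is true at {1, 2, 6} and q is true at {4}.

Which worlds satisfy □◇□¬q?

1: successors {2, 6}; ◇□¬q there: 2:F, 6:F. ✗
2: no successors, so □◇□¬q holds vacuously. ✓
3: successors {6}; ◇□¬q there: 6:F. ✗
4: no successors, so □◇□¬q holds vacuously. ✓
5: successors {2, 4}; ◇□¬q there: 2:F, 4:F. ✗
6: no successors, so □◇□¬q holds vacuously. ✓

{2, 4, 6}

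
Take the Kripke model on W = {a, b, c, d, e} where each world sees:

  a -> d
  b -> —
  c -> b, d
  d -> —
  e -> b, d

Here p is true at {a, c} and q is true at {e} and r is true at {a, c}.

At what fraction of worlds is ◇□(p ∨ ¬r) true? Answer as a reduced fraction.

3/5

a: successors {d}; □(p ∨ ¬r) there: d:T. ✓
b: no successors, so ◇□(p ∨ ¬r) fails. ✗
c: successors {b, d}; □(p ∨ ¬r) there: b:T, d:T. ✓
d: no successors, so ◇□(p ∨ ¬r) fails. ✗
e: successors {b, d}; □(p ∨ ¬r) there: b:T, d:T. ✓
That's 3 of 5 worlds, so 3/5.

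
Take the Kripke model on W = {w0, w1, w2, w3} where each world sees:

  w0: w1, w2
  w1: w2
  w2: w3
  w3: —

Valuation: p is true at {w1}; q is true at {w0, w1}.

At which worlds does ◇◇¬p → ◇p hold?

w0: ◇◇¬p is T, ◇p is T. ✓
w1: ◇◇¬p is T, ◇p is F. ✗
w2: ◇◇¬p is F, ◇p is F. ✓
w3: ◇◇¬p is F, ◇p is F. ✓

{w0, w2, w3}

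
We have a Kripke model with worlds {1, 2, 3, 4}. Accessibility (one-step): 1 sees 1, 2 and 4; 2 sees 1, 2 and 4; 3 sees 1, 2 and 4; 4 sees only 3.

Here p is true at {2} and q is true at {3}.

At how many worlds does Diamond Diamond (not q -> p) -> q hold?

1: Diamond Diamond (not q -> p) is T, q is F. ✗
2: Diamond Diamond (not q -> p) is T, q is F. ✗
3: Diamond Diamond (not q -> p) is T, q is T. ✓
4: Diamond Diamond (not q -> p) is T, q is F. ✗
Satisfying worlds: {3}.

1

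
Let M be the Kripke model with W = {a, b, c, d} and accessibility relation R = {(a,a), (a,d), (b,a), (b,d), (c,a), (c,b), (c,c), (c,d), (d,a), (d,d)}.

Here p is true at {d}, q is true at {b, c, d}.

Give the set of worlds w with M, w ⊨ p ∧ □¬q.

∅

a: p is F, □¬q is F. ✗
b: p is F, □¬q is F. ✗
c: p is F, □¬q is F. ✗
d: p is T, □¬q is F. ✗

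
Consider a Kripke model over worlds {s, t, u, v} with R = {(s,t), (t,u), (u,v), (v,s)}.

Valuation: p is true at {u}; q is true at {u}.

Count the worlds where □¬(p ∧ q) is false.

s: successors {t}; ¬(p ∧ q) there: t:T. ✓
t: successors {u}; ¬(p ∧ q) there: u:F. ✗
u: successors {v}; ¬(p ∧ q) there: v:T. ✓
v: successors {s}; ¬(p ∧ q) there: s:T. ✓
Satisfying worlds: {s, u, v}.
So □¬(p ∧ q) fails at the other 1 world.

1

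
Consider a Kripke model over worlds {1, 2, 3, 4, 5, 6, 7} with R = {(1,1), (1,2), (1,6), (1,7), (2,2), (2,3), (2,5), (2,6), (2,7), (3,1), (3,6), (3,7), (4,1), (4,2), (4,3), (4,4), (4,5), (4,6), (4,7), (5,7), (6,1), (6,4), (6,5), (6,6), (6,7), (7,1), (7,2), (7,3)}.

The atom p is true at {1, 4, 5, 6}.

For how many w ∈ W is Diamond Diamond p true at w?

1: successors {1, 2, 6, 7}; Diamond p there: 1:T, 2:T, 6:T, 7:T. ✓
2: successors {2, 3, 5, 6, 7}; Diamond p there: 2:T, 3:T, 5:F, 6:T, 7:T. ✓
3: successors {1, 6, 7}; Diamond p there: 1:T, 6:T, 7:T. ✓
4: successors {1, 2, 3, 4, 5, 6, 7}; Diamond p there: 1:T, 2:T, 3:T, 4:T, 5:F, 6:T, 7:T. ✓
5: successors {7}; Diamond p there: 7:T. ✓
6: successors {1, 4, 5, 6, 7}; Diamond p there: 1:T, 4:T, 5:F, 6:T, 7:T. ✓
7: successors {1, 2, 3}; Diamond p there: 1:T, 2:T, 3:T. ✓
Satisfying worlds: {1, 2, 3, 4, 5, 6, 7}.

7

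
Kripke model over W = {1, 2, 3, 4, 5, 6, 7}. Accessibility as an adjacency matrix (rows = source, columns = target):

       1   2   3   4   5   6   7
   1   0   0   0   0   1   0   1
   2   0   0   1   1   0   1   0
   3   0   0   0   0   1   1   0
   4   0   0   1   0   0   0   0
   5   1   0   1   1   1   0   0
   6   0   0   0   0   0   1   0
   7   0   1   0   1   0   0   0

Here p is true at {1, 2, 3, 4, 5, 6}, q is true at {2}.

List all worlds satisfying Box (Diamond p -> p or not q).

1: successors {5, 7}; Diamond p -> p or not q there: 5:T, 7:T. ✓
2: successors {3, 4, 6}; Diamond p -> p or not q there: 3:T, 4:T, 6:T. ✓
3: successors {5, 6}; Diamond p -> p or not q there: 5:T, 6:T. ✓
4: successors {3}; Diamond p -> p or not q there: 3:T. ✓
5: successors {1, 3, 4, 5}; Diamond p -> p or not q there: 1:T, 3:T, 4:T, 5:T. ✓
6: successors {6}; Diamond p -> p or not q there: 6:T. ✓
7: successors {2, 4}; Diamond p -> p or not q there: 2:T, 4:T. ✓

{1, 2, 3, 4, 5, 6, 7}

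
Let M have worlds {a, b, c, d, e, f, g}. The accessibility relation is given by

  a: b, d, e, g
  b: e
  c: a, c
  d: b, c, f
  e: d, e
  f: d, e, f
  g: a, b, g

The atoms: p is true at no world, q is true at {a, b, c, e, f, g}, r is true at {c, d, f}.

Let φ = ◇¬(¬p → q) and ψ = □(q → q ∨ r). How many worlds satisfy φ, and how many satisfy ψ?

3 and 7

For ◇¬(¬p → q):
a: successors {b, d, e, g}; ¬(¬p → q) there: b:F, d:T, e:F, g:F. ✓
b: successors {e}; ¬(¬p → q) there: e:F. ✗
c: successors {a, c}; ¬(¬p → q) there: a:F, c:F. ✗
d: successors {b, c, f}; ¬(¬p → q) there: b:F, c:F, f:F. ✗
e: successors {d, e}; ¬(¬p → q) there: d:T, e:F. ✓
f: successors {d, e, f}; ¬(¬p → q) there: d:T, e:F, f:F. ✓
g: successors {a, b, g}; ¬(¬p → q) there: a:F, b:F, g:F. ✗
— 3 worlds.
For □(q → q ∨ r):
a: successors {b, d, e, g}; q → q ∨ r there: b:T, d:T, e:T, g:T. ✓
b: successors {e}; q → q ∨ r there: e:T. ✓
c: successors {a, c}; q → q ∨ r there: a:T, c:T. ✓
d: successors {b, c, f}; q → q ∨ r there: b:T, c:T, f:T. ✓
e: successors {d, e}; q → q ∨ r there: d:T, e:T. ✓
f: successors {d, e, f}; q → q ∨ r there: d:T, e:T, f:T. ✓
g: successors {a, b, g}; q → q ∨ r there: a:T, b:T, g:T. ✓
— 7 worlds.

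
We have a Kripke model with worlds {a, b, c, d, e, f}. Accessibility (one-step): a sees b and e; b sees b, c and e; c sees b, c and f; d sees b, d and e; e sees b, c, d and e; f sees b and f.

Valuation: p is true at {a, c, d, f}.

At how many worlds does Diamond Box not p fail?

a: successors {b, e}; Box not p there: b:F, e:F. ✗
b: successors {b, c, e}; Box not p there: b:F, c:F, e:F. ✗
c: successors {b, c, f}; Box not p there: b:F, c:F, f:F. ✗
d: successors {b, d, e}; Box not p there: b:F, d:F, e:F. ✗
e: successors {b, c, d, e}; Box not p there: b:F, c:F, d:F, e:F. ✗
f: successors {b, f}; Box not p there: b:F, f:F. ✗
Satisfying worlds: ∅.
So Diamond Box not p fails at the other 6 worlds.

6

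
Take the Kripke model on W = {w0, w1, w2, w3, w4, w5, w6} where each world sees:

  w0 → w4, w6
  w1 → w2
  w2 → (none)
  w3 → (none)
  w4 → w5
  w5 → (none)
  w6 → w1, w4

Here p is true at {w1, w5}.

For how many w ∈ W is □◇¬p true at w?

3

w0: successors {w4, w6}; ◇¬p there: w4:F, w6:T. ✗
w1: successors {w2}; ◇¬p there: w2:F. ✗
w2: no successors, so □◇¬p holds vacuously. ✓
w3: no successors, so □◇¬p holds vacuously. ✓
w4: successors {w5}; ◇¬p there: w5:F. ✗
w5: no successors, so □◇¬p holds vacuously. ✓
w6: successors {w1, w4}; ◇¬p there: w1:T, w4:F. ✗
Satisfying worlds: {w2, w3, w5}.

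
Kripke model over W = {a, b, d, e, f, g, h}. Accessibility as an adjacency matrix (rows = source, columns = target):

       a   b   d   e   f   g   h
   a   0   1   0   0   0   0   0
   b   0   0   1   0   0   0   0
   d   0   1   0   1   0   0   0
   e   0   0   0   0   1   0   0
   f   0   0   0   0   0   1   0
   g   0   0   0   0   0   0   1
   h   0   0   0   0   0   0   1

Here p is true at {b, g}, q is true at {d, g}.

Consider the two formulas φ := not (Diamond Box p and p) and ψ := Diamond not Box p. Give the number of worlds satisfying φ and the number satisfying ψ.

For not (Diamond Box p and p):
a: Diamond Box p and p is F. ✓
b: Diamond Box p and p is F. ✓
d: Diamond Box p and p is F. ✓
e: Diamond Box p and p is F. ✓
f: Diamond Box p and p is F. ✓
g: Diamond Box p and p is F. ✓
h: Diamond Box p and p is F. ✓
— 7 worlds.
For Diamond not Box p:
a: successors {b}; not Box p there: b:T. ✓
b: successors {d}; not Box p there: d:T. ✓
d: successors {b, e}; not Box p there: b:T, e:T. ✓
e: successors {f}; not Box p there: f:F. ✗
f: successors {g}; not Box p there: g:T. ✓
g: successors {h}; not Box p there: h:T. ✓
h: successors {h}; not Box p there: h:T. ✓
— 6 worlds.

7 and 6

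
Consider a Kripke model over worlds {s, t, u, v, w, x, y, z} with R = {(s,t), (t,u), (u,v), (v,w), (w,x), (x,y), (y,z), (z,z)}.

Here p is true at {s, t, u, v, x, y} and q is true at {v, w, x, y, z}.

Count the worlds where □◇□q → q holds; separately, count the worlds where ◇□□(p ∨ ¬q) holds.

For □◇□q → q:
s: □◇□q is T, q is F. ✗
t: □◇□q is T, q is F. ✗
u: □◇□q is T, q is F. ✗
v: □◇□q is T, q is T. ✓
w: □◇□q is T, q is T. ✓
x: □◇□q is T, q is T. ✓
y: □◇□q is T, q is T. ✓
z: □◇□q is T, q is T. ✓
— 5 worlds.
For ◇□□(p ∨ ¬q):
s: successors {t}; □□(p ∨ ¬q) there: t:T. ✓
t: successors {u}; □□(p ∨ ¬q) there: u:F. ✗
u: successors {v}; □□(p ∨ ¬q) there: v:T. ✓
v: successors {w}; □□(p ∨ ¬q) there: w:T. ✓
w: successors {x}; □□(p ∨ ¬q) there: x:F. ✗
x: successors {y}; □□(p ∨ ¬q) there: y:F. ✗
y: successors {z}; □□(p ∨ ¬q) there: z:F. ✗
z: successors {z}; □□(p ∨ ¬q) there: z:F. ✗
— 3 worlds.

5 and 3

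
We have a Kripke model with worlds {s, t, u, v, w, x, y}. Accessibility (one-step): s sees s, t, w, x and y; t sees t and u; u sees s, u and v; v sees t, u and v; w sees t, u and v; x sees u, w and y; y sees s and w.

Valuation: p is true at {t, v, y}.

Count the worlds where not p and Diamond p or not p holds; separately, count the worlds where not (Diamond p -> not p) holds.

4 and 2

For not p and Diamond p or not p:
s: not p and Diamond p is T, not p is T. ✓
t: not p and Diamond p is F, not p is F. ✗
u: not p and Diamond p is T, not p is T. ✓
v: not p and Diamond p is F, not p is F. ✗
w: not p and Diamond p is T, not p is T. ✓
x: not p and Diamond p is T, not p is T. ✓
y: not p and Diamond p is F, not p is F. ✗
— 4 worlds.
For not (Diamond p -> not p):
s: Diamond p -> not p is T. ✗
t: Diamond p -> not p is F. ✓
u: Diamond p -> not p is T. ✗
v: Diamond p -> not p is F. ✓
w: Diamond p -> not p is T. ✗
x: Diamond p -> not p is T. ✗
y: Diamond p -> not p is T. ✗
— 2 worlds.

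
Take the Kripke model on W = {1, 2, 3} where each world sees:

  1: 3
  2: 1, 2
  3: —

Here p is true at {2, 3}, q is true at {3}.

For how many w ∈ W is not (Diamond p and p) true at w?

2

1: Diamond p and p is F. ✓
2: Diamond p and p is T. ✗
3: Diamond p and p is F. ✓
Satisfying worlds: {1, 3}.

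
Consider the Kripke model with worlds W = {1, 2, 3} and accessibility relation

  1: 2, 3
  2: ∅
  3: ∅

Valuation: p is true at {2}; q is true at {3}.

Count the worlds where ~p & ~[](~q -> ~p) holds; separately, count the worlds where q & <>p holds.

For ~p & ~[](~q -> ~p):
1: ~p is T, ~[](~q -> ~p) is T. ✓
2: ~p is F, ~[](~q -> ~p) is F. ✗
3: ~p is T, ~[](~q -> ~p) is F. ✗
— 1 world.
For q & <>p:
1: q is F, <>p is T. ✗
2: q is F, <>p is F. ✗
3: q is T, <>p is F. ✗
— 0 worlds.

1 and 0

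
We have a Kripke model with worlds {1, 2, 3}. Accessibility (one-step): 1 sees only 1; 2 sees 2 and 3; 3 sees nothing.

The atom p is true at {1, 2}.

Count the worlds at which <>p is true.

2

1: successors {1}; p there: 1:T. ✓
2: successors {2, 3}; p there: 2:T, 3:F. ✓
3: no successors, so <>p fails. ✗
Satisfying worlds: {1, 2}.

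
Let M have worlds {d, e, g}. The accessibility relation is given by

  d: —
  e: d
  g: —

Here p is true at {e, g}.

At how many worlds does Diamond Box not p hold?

1

d: no successors, so Diamond Box not p fails. ✗
e: successors {d}; Box not p there: d:T. ✓
g: no successors, so Diamond Box not p fails. ✗
Satisfying worlds: {e}.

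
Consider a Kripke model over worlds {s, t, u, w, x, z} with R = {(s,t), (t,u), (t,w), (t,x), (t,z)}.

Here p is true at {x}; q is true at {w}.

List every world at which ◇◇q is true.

s: successors {t}; ◇q there: t:T. ✓
t: successors {u, w, x, z}; ◇q there: u:F, w:F, x:F, z:F. ✗
u: no successors, so ◇◇q fails. ✗
w: no successors, so ◇◇q fails. ✗
x: no successors, so ◇◇q fails. ✗
z: no successors, so ◇◇q fails. ✗

{s}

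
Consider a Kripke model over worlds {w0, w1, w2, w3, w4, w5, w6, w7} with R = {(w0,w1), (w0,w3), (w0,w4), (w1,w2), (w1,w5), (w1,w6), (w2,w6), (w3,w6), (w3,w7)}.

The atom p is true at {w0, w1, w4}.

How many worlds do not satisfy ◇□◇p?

w0: successors {w1, w3, w4}; □◇p there: w1:F, w3:F, w4:T. ✓
w1: successors {w2, w5, w6}; □◇p there: w2:F, w5:T, w6:T. ✓
w2: successors {w6}; □◇p there: w6:T. ✓
w3: successors {w6, w7}; □◇p there: w6:T, w7:T. ✓
w4: no successors, so ◇□◇p fails. ✗
w5: no successors, so ◇□◇p fails. ✗
w6: no successors, so ◇□◇p fails. ✗
w7: no successors, so ◇□◇p fails. ✗
Satisfying worlds: {w0, w1, w2, w3}.
So ◇□◇p fails at the other 4 worlds.

4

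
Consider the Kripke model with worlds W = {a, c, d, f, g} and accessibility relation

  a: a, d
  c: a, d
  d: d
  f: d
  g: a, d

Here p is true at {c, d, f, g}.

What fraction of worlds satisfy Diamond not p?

a: successors {a, d}; not p there: a:T, d:F. ✓
c: successors {a, d}; not p there: a:T, d:F. ✓
d: successors {d}; not p there: d:F. ✗
f: successors {d}; not p there: d:F. ✗
g: successors {a, d}; not p there: a:T, d:F. ✓
That's 3 of 5 worlds, so 3/5.

3/5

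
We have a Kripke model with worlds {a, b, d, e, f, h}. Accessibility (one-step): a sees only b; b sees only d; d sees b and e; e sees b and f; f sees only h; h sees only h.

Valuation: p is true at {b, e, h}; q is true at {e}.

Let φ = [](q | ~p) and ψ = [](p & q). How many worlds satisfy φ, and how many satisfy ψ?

For [](q | ~p):
a: successors {b}; q | ~p there: b:F. ✗
b: successors {d}; q | ~p there: d:T. ✓
d: successors {b, e}; q | ~p there: b:F, e:T. ✗
e: successors {b, f}; q | ~p there: b:F, f:T. ✗
f: successors {h}; q | ~p there: h:F. ✗
h: successors {h}; q | ~p there: h:F. ✗
— 1 world.
For [](p & q):
a: successors {b}; p & q there: b:F. ✗
b: successors {d}; p & q there: d:F. ✗
d: successors {b, e}; p & q there: b:F, e:T. ✗
e: successors {b, f}; p & q there: b:F, f:F. ✗
f: successors {h}; p & q there: h:F. ✗
h: successors {h}; p & q there: h:F. ✗
— 0 worlds.

1 and 0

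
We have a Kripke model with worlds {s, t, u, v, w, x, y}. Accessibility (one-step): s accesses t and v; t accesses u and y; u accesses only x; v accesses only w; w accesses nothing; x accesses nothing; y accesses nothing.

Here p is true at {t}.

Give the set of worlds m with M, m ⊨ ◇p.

{s}

s: successors {t, v}; p there: t:T, v:F. ✓
t: successors {u, y}; p there: u:F, y:F. ✗
u: successors {x}; p there: x:F. ✗
v: successors {w}; p there: w:F. ✗
w: no successors, so ◇p fails. ✗
x: no successors, so ◇p fails. ✗
y: no successors, so ◇p fails. ✗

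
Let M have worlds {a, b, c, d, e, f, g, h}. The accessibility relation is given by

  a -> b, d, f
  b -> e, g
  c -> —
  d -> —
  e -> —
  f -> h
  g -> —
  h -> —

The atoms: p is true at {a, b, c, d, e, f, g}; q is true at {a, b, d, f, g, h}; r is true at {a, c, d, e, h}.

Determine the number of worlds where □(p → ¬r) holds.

6

a: successors {b, d, f}; p → ¬r there: b:T, d:F, f:T. ✗
b: successors {e, g}; p → ¬r there: e:F, g:T. ✗
c: no successors, so □(p → ¬r) holds vacuously. ✓
d: no successors, so □(p → ¬r) holds vacuously. ✓
e: no successors, so □(p → ¬r) holds vacuously. ✓
f: successors {h}; p → ¬r there: h:T. ✓
g: no successors, so □(p → ¬r) holds vacuously. ✓
h: no successors, so □(p → ¬r) holds vacuously. ✓
Satisfying worlds: {c, d, e, f, g, h}.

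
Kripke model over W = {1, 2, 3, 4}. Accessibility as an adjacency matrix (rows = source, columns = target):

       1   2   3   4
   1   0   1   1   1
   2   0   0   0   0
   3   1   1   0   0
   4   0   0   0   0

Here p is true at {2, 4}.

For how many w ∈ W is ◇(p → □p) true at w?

1: successors {2, 3, 4}; p → □p there: 2:T, 3:T, 4:T. ✓
2: no successors, so ◇(p → □p) fails. ✗
3: successors {1, 2}; p → □p there: 1:T, 2:T. ✓
4: no successors, so ◇(p → □p) fails. ✗
Satisfying worlds: {1, 3}.

2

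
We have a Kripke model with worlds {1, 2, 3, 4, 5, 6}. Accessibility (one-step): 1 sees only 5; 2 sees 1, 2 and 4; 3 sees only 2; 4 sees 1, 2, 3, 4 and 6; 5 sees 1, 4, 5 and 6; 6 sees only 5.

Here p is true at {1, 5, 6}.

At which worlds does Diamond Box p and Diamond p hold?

{2, 4, 5}

1: Diamond Box p is F, Diamond p is T. ✗
2: Diamond Box p is T, Diamond p is T. ✓
3: Diamond Box p is F, Diamond p is F. ✗
4: Diamond Box p is T, Diamond p is T. ✓
5: Diamond Box p is T, Diamond p is T. ✓
6: Diamond Box p is F, Diamond p is T. ✗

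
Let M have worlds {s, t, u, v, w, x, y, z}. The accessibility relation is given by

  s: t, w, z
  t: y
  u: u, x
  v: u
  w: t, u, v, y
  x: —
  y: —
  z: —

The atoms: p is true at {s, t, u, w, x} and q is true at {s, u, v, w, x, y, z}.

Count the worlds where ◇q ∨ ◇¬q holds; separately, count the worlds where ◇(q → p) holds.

For ◇q ∨ ◇¬q:
s: ◇q is T, ◇¬q is T. ✓
t: ◇q is T, ◇¬q is F. ✓
u: ◇q is T, ◇¬q is F. ✓
v: ◇q is T, ◇¬q is F. ✓
w: ◇q is T, ◇¬q is T. ✓
x: ◇q is F, ◇¬q is F. ✗
y: ◇q is F, ◇¬q is F. ✗
z: ◇q is F, ◇¬q is F. ✗
— 5 worlds.
For ◇(q → p):
s: successors {t, w, z}; q → p there: t:T, w:T, z:F. ✓
t: successors {y}; q → p there: y:F. ✗
u: successors {u, x}; q → p there: u:T, x:T. ✓
v: successors {u}; q → p there: u:T. ✓
w: successors {t, u, v, y}; q → p there: t:T, u:T, v:F, y:F. ✓
x: no successors, so ◇(q → p) fails. ✗
y: no successors, so ◇(q → p) fails. ✗
z: no successors, so ◇(q → p) fails. ✗
— 4 worlds.

5 and 4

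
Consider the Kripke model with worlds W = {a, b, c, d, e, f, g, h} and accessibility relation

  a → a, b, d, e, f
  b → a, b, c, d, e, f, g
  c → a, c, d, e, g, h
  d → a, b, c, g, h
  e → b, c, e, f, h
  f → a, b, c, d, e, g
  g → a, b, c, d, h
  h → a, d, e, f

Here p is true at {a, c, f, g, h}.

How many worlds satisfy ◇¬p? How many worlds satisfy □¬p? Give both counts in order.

8 and 0

For ◇¬p:
a: successors {a, b, d, e, f}; ¬p there: a:F, b:T, d:T, e:T, f:F. ✓
b: successors {a, b, c, d, e, f, g}; ¬p there: a:F, b:T, c:F, d:T, e:T, f:F, g:F. ✓
c: successors {a, c, d, e, g, h}; ¬p there: a:F, c:F, d:T, e:T, g:F, h:F. ✓
d: successors {a, b, c, g, h}; ¬p there: a:F, b:T, c:F, g:F, h:F. ✓
e: successors {b, c, e, f, h}; ¬p there: b:T, c:F, e:T, f:F, h:F. ✓
f: successors {a, b, c, d, e, g}; ¬p there: a:F, b:T, c:F, d:T, e:T, g:F. ✓
g: successors {a, b, c, d, h}; ¬p there: a:F, b:T, c:F, d:T, h:F. ✓
h: successors {a, d, e, f}; ¬p there: a:F, d:T, e:T, f:F. ✓
— 8 worlds.
For □¬p:
a: successors {a, b, d, e, f}; ¬p there: a:F, b:T, d:T, e:T, f:F. ✗
b: successors {a, b, c, d, e, f, g}; ¬p there: a:F, b:T, c:F, d:T, e:T, f:F, g:F. ✗
c: successors {a, c, d, e, g, h}; ¬p there: a:F, c:F, d:T, e:T, g:F, h:F. ✗
d: successors {a, b, c, g, h}; ¬p there: a:F, b:T, c:F, g:F, h:F. ✗
e: successors {b, c, e, f, h}; ¬p there: b:T, c:F, e:T, f:F, h:F. ✗
f: successors {a, b, c, d, e, g}; ¬p there: a:F, b:T, c:F, d:T, e:T, g:F. ✗
g: successors {a, b, c, d, h}; ¬p there: a:F, b:T, c:F, d:T, h:F. ✗
h: successors {a, d, e, f}; ¬p there: a:F, d:T, e:T, f:F. ✗
— 0 worlds.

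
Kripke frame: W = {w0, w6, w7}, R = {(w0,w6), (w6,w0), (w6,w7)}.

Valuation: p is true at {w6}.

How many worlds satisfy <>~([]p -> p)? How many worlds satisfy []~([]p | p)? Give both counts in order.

For <>~([]p -> p):
w0: successors {w6}; ~([]p -> p) there: w6:F. ✗
w6: successors {w0, w7}; ~([]p -> p) there: w0:T, w7:T. ✓
w7: no successors, so <>~([]p -> p) fails. ✗
— 1 world.
For []~([]p | p):
w0: successors {w6}; ~([]p | p) there: w6:F. ✗
w6: successors {w0, w7}; ~([]p | p) there: w0:F, w7:F. ✗
w7: no successors, so []~([]p | p) holds vacuously. ✓
— 1 world.

1 and 1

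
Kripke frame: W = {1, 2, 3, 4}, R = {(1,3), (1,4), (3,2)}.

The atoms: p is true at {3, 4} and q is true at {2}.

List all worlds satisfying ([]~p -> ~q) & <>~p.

{3}

1: []~p -> ~q is T, <>~p is F. ✗
2: []~p -> ~q is F, <>~p is F. ✗
3: []~p -> ~q is T, <>~p is T. ✓
4: []~p -> ~q is T, <>~p is F. ✗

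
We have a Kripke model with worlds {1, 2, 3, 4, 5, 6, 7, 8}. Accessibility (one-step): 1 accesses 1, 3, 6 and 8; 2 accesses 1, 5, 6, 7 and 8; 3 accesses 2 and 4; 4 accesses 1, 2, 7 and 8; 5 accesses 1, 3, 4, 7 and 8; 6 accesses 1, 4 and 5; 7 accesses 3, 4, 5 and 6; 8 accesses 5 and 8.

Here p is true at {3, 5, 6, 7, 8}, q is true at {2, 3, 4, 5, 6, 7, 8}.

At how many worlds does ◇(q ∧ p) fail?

1

1: successors {1, 3, 6, 8}; q ∧ p there: 1:F, 3:T, 6:T, 8:T. ✓
2: successors {1, 5, 6, 7, 8}; q ∧ p there: 1:F, 5:T, 6:T, 7:T, 8:T. ✓
3: successors {2, 4}; q ∧ p there: 2:F, 4:F. ✗
4: successors {1, 2, 7, 8}; q ∧ p there: 1:F, 2:F, 7:T, 8:T. ✓
5: successors {1, 3, 4, 7, 8}; q ∧ p there: 1:F, 3:T, 4:F, 7:T, 8:T. ✓
6: successors {1, 4, 5}; q ∧ p there: 1:F, 4:F, 5:T. ✓
7: successors {3, 4, 5, 6}; q ∧ p there: 3:T, 4:F, 5:T, 6:T. ✓
8: successors {5, 8}; q ∧ p there: 5:T, 8:T. ✓
Satisfying worlds: {1, 2, 4, 5, 6, 7, 8}.
So ◇(q ∧ p) fails at the other 1 world.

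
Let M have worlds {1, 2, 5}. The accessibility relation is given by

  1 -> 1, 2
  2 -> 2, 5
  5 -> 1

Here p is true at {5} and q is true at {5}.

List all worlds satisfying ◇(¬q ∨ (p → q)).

1: successors {1, 2}; ¬q ∨ (p → q) there: 1:T, 2:T. ✓
2: successors {2, 5}; ¬q ∨ (p → q) there: 2:T, 5:T. ✓
5: successors {1}; ¬q ∨ (p → q) there: 1:T. ✓

{1, 2, 5}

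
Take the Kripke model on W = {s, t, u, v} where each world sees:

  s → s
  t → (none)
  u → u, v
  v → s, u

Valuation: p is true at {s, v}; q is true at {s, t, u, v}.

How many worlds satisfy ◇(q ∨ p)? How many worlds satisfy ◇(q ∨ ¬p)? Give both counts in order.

3 and 3

For ◇(q ∨ p):
s: successors {s}; q ∨ p there: s:T. ✓
t: no successors, so ◇(q ∨ p) fails. ✗
u: successors {u, v}; q ∨ p there: u:T, v:T. ✓
v: successors {s, u}; q ∨ p there: s:T, u:T. ✓
— 3 worlds.
For ◇(q ∨ ¬p):
s: successors {s}; q ∨ ¬p there: s:T. ✓
t: no successors, so ◇(q ∨ ¬p) fails. ✗
u: successors {u, v}; q ∨ ¬p there: u:T, v:T. ✓
v: successors {s, u}; q ∨ ¬p there: s:T, u:T. ✓
— 3 worlds.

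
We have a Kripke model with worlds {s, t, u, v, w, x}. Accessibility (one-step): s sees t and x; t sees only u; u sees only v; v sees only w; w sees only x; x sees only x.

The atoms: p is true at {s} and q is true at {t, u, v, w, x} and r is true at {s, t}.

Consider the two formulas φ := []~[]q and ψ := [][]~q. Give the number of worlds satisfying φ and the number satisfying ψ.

0 and 0

For []~[]q:
s: successors {t, x}; ~[]q there: t:F, x:F. ✗
t: successors {u}; ~[]q there: u:F. ✗
u: successors {v}; ~[]q there: v:F. ✗
v: successors {w}; ~[]q there: w:F. ✗
w: successors {x}; ~[]q there: x:F. ✗
x: successors {x}; ~[]q there: x:F. ✗
— 0 worlds.
For [][]~q:
s: successors {t, x}; []~q there: t:F, x:F. ✗
t: successors {u}; []~q there: u:F. ✗
u: successors {v}; []~q there: v:F. ✗
v: successors {w}; []~q there: w:F. ✗
w: successors {x}; []~q there: x:F. ✗
x: successors {x}; []~q there: x:F. ✗
— 0 worlds.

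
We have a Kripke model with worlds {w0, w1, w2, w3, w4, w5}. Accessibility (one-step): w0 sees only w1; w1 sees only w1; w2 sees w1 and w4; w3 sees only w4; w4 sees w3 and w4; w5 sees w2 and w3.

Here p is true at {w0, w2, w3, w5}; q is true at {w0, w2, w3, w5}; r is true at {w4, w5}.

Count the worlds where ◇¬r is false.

w0: successors {w1}; ¬r there: w1:T. ✓
w1: successors {w1}; ¬r there: w1:T. ✓
w2: successors {w1, w4}; ¬r there: w1:T, w4:F. ✓
w3: successors {w4}; ¬r there: w4:F. ✗
w4: successors {w3, w4}; ¬r there: w3:T, w4:F. ✓
w5: successors {w2, w3}; ¬r there: w2:T, w3:T. ✓
Satisfying worlds: {w0, w1, w2, w4, w5}.
So ◇¬r fails at the other 1 world.

1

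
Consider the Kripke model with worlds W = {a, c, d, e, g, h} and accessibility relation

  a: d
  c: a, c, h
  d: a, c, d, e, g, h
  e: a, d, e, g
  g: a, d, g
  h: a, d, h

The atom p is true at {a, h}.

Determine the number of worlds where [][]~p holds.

a: successors {d}; []~p there: d:F. ✗
c: successors {a, c, h}; []~p there: a:T, c:F, h:F. ✗
d: successors {a, c, d, e, g, h}; []~p there: a:T, c:F, d:F, e:F, g:F, h:F. ✗
e: successors {a, d, e, g}; []~p there: a:T, d:F, e:F, g:F. ✗
g: successors {a, d, g}; []~p there: a:T, d:F, g:F. ✗
h: successors {a, d, h}; []~p there: a:T, d:F, h:F. ✗
Satisfying worlds: ∅.

0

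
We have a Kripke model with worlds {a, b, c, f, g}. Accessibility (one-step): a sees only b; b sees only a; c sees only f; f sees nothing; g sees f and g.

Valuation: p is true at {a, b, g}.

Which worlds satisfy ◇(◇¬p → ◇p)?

a: successors {b}; ◇¬p → ◇p there: b:T. ✓
b: successors {a}; ◇¬p → ◇p there: a:T. ✓
c: successors {f}; ◇¬p → ◇p there: f:T. ✓
f: no successors, so ◇(◇¬p → ◇p) fails. ✗
g: successors {f, g}; ◇¬p → ◇p there: f:T, g:T. ✓

{a, b, c, g}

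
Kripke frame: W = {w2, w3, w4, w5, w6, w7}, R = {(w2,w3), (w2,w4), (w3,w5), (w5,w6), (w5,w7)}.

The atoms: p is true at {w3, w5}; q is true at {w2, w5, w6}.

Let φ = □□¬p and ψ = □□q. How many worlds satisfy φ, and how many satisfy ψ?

For □□¬p:
w2: successors {w3, w4}; □¬p there: w3:F, w4:T. ✗
w3: successors {w5}; □¬p there: w5:T. ✓
w4: no successors, so □□¬p holds vacuously. ✓
w5: successors {w6, w7}; □¬p there: w6:T, w7:T. ✓
w6: no successors, so □□¬p holds vacuously. ✓
w7: no successors, so □□¬p holds vacuously. ✓
— 5 worlds.
For □□q:
w2: successors {w3, w4}; □q there: w3:T, w4:T. ✓
w3: successors {w5}; □q there: w5:F. ✗
w4: no successors, so □□q holds vacuously. ✓
w5: successors {w6, w7}; □q there: w6:T, w7:T. ✓
w6: no successors, so □□q holds vacuously. ✓
w7: no successors, so □□q holds vacuously. ✓
— 5 worlds.

5 and 5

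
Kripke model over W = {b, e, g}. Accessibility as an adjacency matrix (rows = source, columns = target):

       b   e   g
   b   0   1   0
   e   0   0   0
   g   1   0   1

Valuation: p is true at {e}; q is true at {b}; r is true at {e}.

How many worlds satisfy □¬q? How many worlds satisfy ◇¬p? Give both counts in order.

For □¬q:
b: successors {e}; ¬q there: e:T. ✓
e: no successors, so □¬q holds vacuously. ✓
g: successors {b, g}; ¬q there: b:F, g:T. ✗
— 2 worlds.
For ◇¬p:
b: successors {e}; ¬p there: e:F. ✗
e: no successors, so ◇¬p fails. ✗
g: successors {b, g}; ¬p there: b:T, g:T. ✓
— 1 world.

2 and 1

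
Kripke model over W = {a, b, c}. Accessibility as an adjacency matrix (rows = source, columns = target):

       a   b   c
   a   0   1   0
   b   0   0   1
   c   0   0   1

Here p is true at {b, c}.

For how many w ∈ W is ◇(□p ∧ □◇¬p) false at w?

3

a: successors {b}; □p ∧ □◇¬p there: b:F. ✗
b: successors {c}; □p ∧ □◇¬p there: c:F. ✗
c: successors {c}; □p ∧ □◇¬p there: c:F. ✗
Satisfying worlds: ∅.
So ◇(□p ∧ □◇¬p) fails at the other 3 worlds.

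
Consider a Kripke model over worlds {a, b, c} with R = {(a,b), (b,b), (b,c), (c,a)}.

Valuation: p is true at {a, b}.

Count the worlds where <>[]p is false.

1

a: successors {b}; []p there: b:F. ✗
b: successors {b, c}; []p there: b:F, c:T. ✓
c: successors {a}; []p there: a:T. ✓
Satisfying worlds: {b, c}.
So <>[]p fails at the other 1 world.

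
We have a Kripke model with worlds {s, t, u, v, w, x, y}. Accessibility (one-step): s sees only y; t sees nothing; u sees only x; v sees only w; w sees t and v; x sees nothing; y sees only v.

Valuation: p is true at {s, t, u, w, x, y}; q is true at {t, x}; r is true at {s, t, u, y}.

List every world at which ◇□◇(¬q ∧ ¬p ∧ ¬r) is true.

s: successors {y}; □◇(¬q ∧ ¬p ∧ ¬r) there: y:F. ✗
t: no successors, so ◇□◇(¬q ∧ ¬p ∧ ¬r) fails. ✗
u: successors {x}; □◇(¬q ∧ ¬p ∧ ¬r) there: x:T. ✓
v: successors {w}; □◇(¬q ∧ ¬p ∧ ¬r) there: w:F. ✗
w: successors {t, v}; □◇(¬q ∧ ¬p ∧ ¬r) there: t:T, v:T. ✓
x: no successors, so ◇□◇(¬q ∧ ¬p ∧ ¬r) fails. ✗
y: successors {v}; □◇(¬q ∧ ¬p ∧ ¬r) there: v:T. ✓

{u, w, y}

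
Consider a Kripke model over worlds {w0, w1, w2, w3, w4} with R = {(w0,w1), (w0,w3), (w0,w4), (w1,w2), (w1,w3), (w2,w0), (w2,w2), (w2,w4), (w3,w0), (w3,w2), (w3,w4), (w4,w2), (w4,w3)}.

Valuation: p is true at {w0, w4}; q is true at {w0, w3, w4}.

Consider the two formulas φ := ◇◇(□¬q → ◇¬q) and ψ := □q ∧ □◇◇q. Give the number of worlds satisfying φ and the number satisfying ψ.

For ◇◇(□¬q → ◇¬q):
w0: successors {w1, w3, w4}; ◇(□¬q → ◇¬q) there: w1:T, w3:T, w4:T. ✓
w1: successors {w2, w3}; ◇(□¬q → ◇¬q) there: w2:T, w3:T. ✓
w2: successors {w0, w2, w4}; ◇(□¬q → ◇¬q) there: w0:T, w2:T, w4:T. ✓
w3: successors {w0, w2, w4}; ◇(□¬q → ◇¬q) there: w0:T, w2:T, w4:T. ✓
w4: successors {w2, w3}; ◇(□¬q → ◇¬q) there: w2:T, w3:T. ✓
— 5 worlds.
For □q ∧ □◇◇q:
w0: □q is F, □◇◇q is T. ✗
w1: □q is F, □◇◇q is T. ✗
w2: □q is F, □◇◇q is T. ✗
w3: □q is F, □◇◇q is T. ✗
w4: □q is F, □◇◇q is T. ✗
— 0 worlds.

5 and 0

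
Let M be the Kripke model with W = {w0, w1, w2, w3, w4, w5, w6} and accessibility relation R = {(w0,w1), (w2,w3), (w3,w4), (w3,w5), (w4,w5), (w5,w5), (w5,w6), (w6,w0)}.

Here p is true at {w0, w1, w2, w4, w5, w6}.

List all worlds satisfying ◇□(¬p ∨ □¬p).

{w0, w6}

w0: successors {w1}; □(¬p ∨ □¬p) there: w1:T. ✓
w1: no successors, so ◇□(¬p ∨ □¬p) fails. ✗
w2: successors {w3}; □(¬p ∨ □¬p) there: w3:F. ✗
w3: successors {w4, w5}; □(¬p ∨ □¬p) there: w4:F, w5:F. ✗
w4: successors {w5}; □(¬p ∨ □¬p) there: w5:F. ✗
w5: successors {w5, w6}; □(¬p ∨ □¬p) there: w5:F, w6:F. ✗
w6: successors {w0}; □(¬p ∨ □¬p) there: w0:T. ✓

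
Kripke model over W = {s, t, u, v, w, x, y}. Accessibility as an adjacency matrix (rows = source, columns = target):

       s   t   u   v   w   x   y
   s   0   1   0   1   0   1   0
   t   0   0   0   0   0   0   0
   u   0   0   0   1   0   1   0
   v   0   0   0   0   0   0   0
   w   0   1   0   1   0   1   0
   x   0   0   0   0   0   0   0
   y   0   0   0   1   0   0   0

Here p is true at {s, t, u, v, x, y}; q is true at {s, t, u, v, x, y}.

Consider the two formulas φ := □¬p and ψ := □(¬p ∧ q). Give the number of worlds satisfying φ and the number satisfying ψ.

For □¬p:
s: successors {t, v, x}; ¬p there: t:F, v:F, x:F. ✗
t: no successors, so □¬p holds vacuously. ✓
u: successors {v, x}; ¬p there: v:F, x:F. ✗
v: no successors, so □¬p holds vacuously. ✓
w: successors {t, v, x}; ¬p there: t:F, v:F, x:F. ✗
x: no successors, so □¬p holds vacuously. ✓
y: successors {v}; ¬p there: v:F. ✗
— 3 worlds.
For □(¬p ∧ q):
s: successors {t, v, x}; ¬p ∧ q there: t:F, v:F, x:F. ✗
t: no successors, so □(¬p ∧ q) holds vacuously. ✓
u: successors {v, x}; ¬p ∧ q there: v:F, x:F. ✗
v: no successors, so □(¬p ∧ q) holds vacuously. ✓
w: successors {t, v, x}; ¬p ∧ q there: t:F, v:F, x:F. ✗
x: no successors, so □(¬p ∧ q) holds vacuously. ✓
y: successors {v}; ¬p ∧ q there: v:F. ✗
— 3 worlds.

3 and 3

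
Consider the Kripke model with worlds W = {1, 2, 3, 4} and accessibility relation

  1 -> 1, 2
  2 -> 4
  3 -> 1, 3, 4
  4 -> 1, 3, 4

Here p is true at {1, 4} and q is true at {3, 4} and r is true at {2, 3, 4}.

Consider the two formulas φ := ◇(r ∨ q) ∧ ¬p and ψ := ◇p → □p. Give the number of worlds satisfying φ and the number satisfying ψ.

2 and 1

For ◇(r ∨ q) ∧ ¬p:
1: ◇(r ∨ q) is T, ¬p is F. ✗
2: ◇(r ∨ q) is T, ¬p is T. ✓
3: ◇(r ∨ q) is T, ¬p is T. ✓
4: ◇(r ∨ q) is T, ¬p is F. ✗
— 2 worlds.
For ◇p → □p:
1: ◇p is T, □p is F. ✗
2: ◇p is T, □p is T. ✓
3: ◇p is T, □p is F. ✗
4: ◇p is T, □p is F. ✗
— 1 world.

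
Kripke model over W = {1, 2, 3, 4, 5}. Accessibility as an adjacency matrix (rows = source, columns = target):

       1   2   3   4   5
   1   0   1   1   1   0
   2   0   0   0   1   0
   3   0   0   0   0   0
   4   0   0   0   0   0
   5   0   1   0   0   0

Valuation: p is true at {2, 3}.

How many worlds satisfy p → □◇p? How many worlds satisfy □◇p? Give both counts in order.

For p → □◇p:
1: p is F, □◇p is F. ✓
2: p is T, □◇p is F. ✗
3: p is T, □◇p is T. ✓
4: p is F, □◇p is T. ✓
5: p is F, □◇p is F. ✓
— 4 worlds.
For □◇p:
1: successors {2, 3, 4}; ◇p there: 2:F, 3:F, 4:F. ✗
2: successors {4}; ◇p there: 4:F. ✗
3: no successors, so □◇p holds vacuously. ✓
4: no successors, so □◇p holds vacuously. ✓
5: successors {2}; ◇p there: 2:F. ✗
— 2 worlds.

4 and 2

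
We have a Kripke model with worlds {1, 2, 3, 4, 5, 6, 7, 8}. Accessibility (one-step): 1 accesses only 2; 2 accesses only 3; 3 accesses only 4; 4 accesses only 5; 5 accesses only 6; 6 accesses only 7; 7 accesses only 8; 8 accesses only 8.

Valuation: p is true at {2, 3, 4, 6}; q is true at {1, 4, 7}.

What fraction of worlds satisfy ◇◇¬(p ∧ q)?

7/8

1: successors {2}; ◇¬(p ∧ q) there: 2:T. ✓
2: successors {3}; ◇¬(p ∧ q) there: 3:F. ✗
3: successors {4}; ◇¬(p ∧ q) there: 4:T. ✓
4: successors {5}; ◇¬(p ∧ q) there: 5:T. ✓
5: successors {6}; ◇¬(p ∧ q) there: 6:T. ✓
6: successors {7}; ◇¬(p ∧ q) there: 7:T. ✓
7: successors {8}; ◇¬(p ∧ q) there: 8:T. ✓
8: successors {8}; ◇¬(p ∧ q) there: 8:T. ✓
That's 7 of 8 worlds, so 7/8.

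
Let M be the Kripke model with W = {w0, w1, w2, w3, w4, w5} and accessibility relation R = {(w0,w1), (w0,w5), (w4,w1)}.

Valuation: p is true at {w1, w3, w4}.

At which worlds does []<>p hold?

w0: successors {w1, w5}; <>p there: w1:F, w5:F. ✗
w1: no successors, so []<>p holds vacuously. ✓
w2: no successors, so []<>p holds vacuously. ✓
w3: no successors, so []<>p holds vacuously. ✓
w4: successors {w1}; <>p there: w1:F. ✗
w5: no successors, so []<>p holds vacuously. ✓

{w1, w2, w3, w5}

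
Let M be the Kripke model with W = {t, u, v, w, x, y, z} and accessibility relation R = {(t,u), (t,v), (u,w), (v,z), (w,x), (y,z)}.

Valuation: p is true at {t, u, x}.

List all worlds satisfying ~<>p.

{u, v, x, y, z}

t: <>p is T. ✗
u: <>p is F. ✓
v: <>p is F. ✓
w: <>p is T. ✗
x: <>p is F. ✓
y: <>p is F. ✓
z: <>p is F. ✓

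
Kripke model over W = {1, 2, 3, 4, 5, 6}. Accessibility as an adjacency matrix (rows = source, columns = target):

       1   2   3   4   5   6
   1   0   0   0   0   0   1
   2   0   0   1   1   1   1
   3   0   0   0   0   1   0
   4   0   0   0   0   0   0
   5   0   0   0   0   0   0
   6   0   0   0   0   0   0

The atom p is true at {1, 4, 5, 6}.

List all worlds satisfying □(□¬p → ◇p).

{4, 5, 6}

1: successors {6}; □¬p → ◇p there: 6:F. ✗
2: successors {3, 4, 5, 6}; □¬p → ◇p there: 3:T, 4:F, 5:F, 6:F. ✗
3: successors {5}; □¬p → ◇p there: 5:F. ✗
4: no successors, so □(□¬p → ◇p) holds vacuously. ✓
5: no successors, so □(□¬p → ◇p) holds vacuously. ✓
6: no successors, so □(□¬p → ◇p) holds vacuously. ✓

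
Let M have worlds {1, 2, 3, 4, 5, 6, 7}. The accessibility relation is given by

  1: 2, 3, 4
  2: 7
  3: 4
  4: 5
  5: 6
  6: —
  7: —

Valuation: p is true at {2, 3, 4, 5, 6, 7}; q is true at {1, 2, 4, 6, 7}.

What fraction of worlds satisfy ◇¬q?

2/7

1: successors {2, 3, 4}; ¬q there: 2:F, 3:T, 4:F. ✓
2: successors {7}; ¬q there: 7:F. ✗
3: successors {4}; ¬q there: 4:F. ✗
4: successors {5}; ¬q there: 5:T. ✓
5: successors {6}; ¬q there: 6:F. ✗
6: no successors, so ◇¬q fails. ✗
7: no successors, so ◇¬q fails. ✗
That's 2 of 7 worlds, so 2/7.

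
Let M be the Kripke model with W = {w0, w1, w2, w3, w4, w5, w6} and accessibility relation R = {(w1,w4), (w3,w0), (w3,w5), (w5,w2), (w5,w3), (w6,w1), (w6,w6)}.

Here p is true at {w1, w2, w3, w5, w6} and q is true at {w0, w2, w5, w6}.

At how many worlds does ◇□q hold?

3

w0: no successors, so ◇□q fails. ✗
w1: successors {w4}; □q there: w4:T. ✓
w2: no successors, so ◇□q fails. ✗
w3: successors {w0, w5}; □q there: w0:T, w5:F. ✓
w4: no successors, so ◇□q fails. ✗
w5: successors {w2, w3}; □q there: w2:T, w3:T. ✓
w6: successors {w1, w6}; □q there: w1:F, w6:F. ✗
Satisfying worlds: {w1, w3, w5}.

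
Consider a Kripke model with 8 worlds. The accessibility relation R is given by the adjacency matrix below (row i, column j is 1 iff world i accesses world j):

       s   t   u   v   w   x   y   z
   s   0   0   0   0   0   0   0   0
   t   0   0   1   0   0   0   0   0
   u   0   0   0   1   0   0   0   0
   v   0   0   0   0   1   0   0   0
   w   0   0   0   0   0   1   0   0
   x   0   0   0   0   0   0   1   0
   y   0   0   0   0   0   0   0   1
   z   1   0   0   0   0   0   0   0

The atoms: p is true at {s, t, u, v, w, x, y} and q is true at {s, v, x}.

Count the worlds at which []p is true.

7

s: no successors, so []p holds vacuously. ✓
t: successors {u}; p there: u:T. ✓
u: successors {v}; p there: v:T. ✓
v: successors {w}; p there: w:T. ✓
w: successors {x}; p there: x:T. ✓
x: successors {y}; p there: y:T. ✓
y: successors {z}; p there: z:F. ✗
z: successors {s}; p there: s:T. ✓
Satisfying worlds: {s, t, u, v, w, x, z}.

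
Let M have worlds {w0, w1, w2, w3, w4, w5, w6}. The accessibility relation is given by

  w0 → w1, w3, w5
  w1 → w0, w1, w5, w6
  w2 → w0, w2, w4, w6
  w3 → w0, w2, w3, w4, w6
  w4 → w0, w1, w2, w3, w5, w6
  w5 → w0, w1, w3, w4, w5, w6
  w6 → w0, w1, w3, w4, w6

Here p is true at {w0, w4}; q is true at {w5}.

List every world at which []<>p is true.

{w0}

w0: successors {w1, w3, w5}; <>p there: w1:T, w3:T, w5:T. ✓
w1: successors {w0, w1, w5, w6}; <>p there: w0:F, w1:T, w5:T, w6:T. ✗
w2: successors {w0, w2, w4, w6}; <>p there: w0:F, w2:T, w4:T, w6:T. ✗
w3: successors {w0, w2, w3, w4, w6}; <>p there: w0:F, w2:T, w3:T, w4:T, w6:T. ✗
w4: successors {w0, w1, w2, w3, w5, w6}; <>p there: w0:F, w1:T, w2:T, w3:T, w5:T, w6:T. ✗
w5: successors {w0, w1, w3, w4, w5, w6}; <>p there: w0:F, w1:T, w3:T, w4:T, w5:T, w6:T. ✗
w6: successors {w0, w1, w3, w4, w6}; <>p there: w0:F, w1:T, w3:T, w4:T, w6:T. ✗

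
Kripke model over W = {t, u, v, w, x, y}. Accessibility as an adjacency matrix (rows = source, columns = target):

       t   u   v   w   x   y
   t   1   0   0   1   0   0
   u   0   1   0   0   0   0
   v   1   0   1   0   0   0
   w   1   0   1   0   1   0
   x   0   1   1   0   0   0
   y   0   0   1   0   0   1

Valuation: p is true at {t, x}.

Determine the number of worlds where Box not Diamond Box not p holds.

1

t: successors {t, w}; not Diamond Box not p there: t:T, w:F. ✗
u: successors {u}; not Diamond Box not p there: u:F. ✗
v: successors {t, v}; not Diamond Box not p there: t:T, v:T. ✓
w: successors {t, v, x}; not Diamond Box not p there: t:T, v:T, x:F. ✗
x: successors {u, v}; not Diamond Box not p there: u:F, v:T. ✗
y: successors {v, y}; not Diamond Box not p there: v:T, y:F. ✗
Satisfying worlds: {v}.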